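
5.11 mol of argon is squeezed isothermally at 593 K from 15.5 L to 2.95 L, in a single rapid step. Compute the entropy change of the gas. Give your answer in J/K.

Entropy is a state function, so ΔS_gas depends only on the end states.
For an isothermal ideal gas ΔS_gas = nR ln(V₂/V₁) = 5.11 × 8.314 × ln(2.95/15.5) = -70.5 J/K.

ΔS_gas = -70.5 J/K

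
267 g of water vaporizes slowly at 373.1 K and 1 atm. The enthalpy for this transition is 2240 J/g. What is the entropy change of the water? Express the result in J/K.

Heat absorbed by the substance: Q = mL = 267 × 2240 = 598080 J.
At constant T, ΔS = Q_rev/T = 598080 / 373.1 = 1600 J/K.

ΔS = 1600 J/K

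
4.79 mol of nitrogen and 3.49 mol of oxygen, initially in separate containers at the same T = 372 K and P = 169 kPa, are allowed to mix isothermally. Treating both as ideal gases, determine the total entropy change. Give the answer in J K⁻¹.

ΔS_mix = 46.9 J/K

Mole fractions: x_A = 4.79/8.28 = 0.579, x_B = 0.421.
ΔS_mix = −R(n_A ln x_A + n_B ln x_B) = −8.314 × (4.79 ln 0.579 + 3.49 ln 0.421) = 46.9 J/K.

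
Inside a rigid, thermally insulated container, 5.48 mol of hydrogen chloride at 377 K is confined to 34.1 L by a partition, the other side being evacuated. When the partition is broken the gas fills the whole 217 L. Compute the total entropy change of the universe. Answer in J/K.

ΔS_universe = 84.3 J/K

No heat is exchanged and no work is done, so the ideal-gas temperature stays constant.
Entropy is a state function; using a reversible isothermal path, ΔS_gas = nR ln(V₂/V₁) = 5.48 × 8.314 × ln(217/34.1) = 84.3 J/K.
The insulated surroundings exchange no heat, so ΔS_surr = 0 and ΔS_universe = ΔS_gas.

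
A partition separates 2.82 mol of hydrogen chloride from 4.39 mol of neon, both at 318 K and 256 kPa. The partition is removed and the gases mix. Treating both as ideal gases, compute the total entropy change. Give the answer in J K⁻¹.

ΔS_mix = 40.1 J/K

Mole fractions: x_A = 2.82/7.21 = 0.391, x_B = 0.609.
ΔS_mix = −R(n_A ln x_A + n_B ln x_B) = −8.314 × (2.82 ln 0.391 + 4.39 ln 0.609) = 40.1 J/K.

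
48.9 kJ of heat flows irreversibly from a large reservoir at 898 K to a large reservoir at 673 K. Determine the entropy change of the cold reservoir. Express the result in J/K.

ΔS_cold = 72.7 J/K

The cold reservoir gains heat Q, so ΔS_cold = +Q/T_C = 48900/673 = 72.7 J/K.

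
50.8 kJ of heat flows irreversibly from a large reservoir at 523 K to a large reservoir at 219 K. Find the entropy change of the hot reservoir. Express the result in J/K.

ΔS_hot = -97.1 J/K

The hot reservoir loses heat Q, so ΔS_hot = −Q/T_H = −50800/523 = -97.1 J/K.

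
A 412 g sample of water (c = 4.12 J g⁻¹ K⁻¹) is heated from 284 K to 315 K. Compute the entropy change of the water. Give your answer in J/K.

ΔS = ∫dQ_rev/T = m c ln(T₂/T₁) = 412 × 4.12 × ln(315/284) = 176 J/K.

ΔS = 176 J/K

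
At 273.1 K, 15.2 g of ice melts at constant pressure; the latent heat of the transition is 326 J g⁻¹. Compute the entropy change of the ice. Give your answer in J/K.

Heat absorbed by the substance: Q = mL = 15.2 × 326 = 4955.2 J.
At constant T, ΔS = Q_rev/T = 4955.2 / 273.1 = 18.1 J/K.

ΔS = 18.1 J/K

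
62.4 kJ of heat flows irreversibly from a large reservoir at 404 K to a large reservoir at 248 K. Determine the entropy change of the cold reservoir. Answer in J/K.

The cold reservoir gains heat Q, so ΔS_cold = +Q/T_C = 62400/248 = 252 J/K.

ΔS_cold = 252 J/K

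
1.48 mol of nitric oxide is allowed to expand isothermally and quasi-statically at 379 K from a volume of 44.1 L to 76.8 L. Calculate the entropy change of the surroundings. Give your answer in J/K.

ΔS_surr = -6.83 J/K

For an isothermal ideal gas ΔS_gas = nR ln(V₂/V₁) = 1.48 × 8.314 × ln(76.8/44.1) = 6.83 J/K.
The process is reversible, so ΔS_surr = −ΔS_gas = -6.83 J/K and ΔS_universe = 0.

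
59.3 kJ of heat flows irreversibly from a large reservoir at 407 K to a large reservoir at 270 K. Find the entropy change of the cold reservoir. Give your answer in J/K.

ΔS_cold = 220 J/K

The cold reservoir gains heat Q, so ΔS_cold = +Q/T_C = 59300/270 = 220 J/K.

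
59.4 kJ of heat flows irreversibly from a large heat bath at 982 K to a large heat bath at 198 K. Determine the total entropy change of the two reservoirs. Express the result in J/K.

ΔS_total = 240 J/K

ΔS_hot = −Q/T_H = −59400/982 = -60.49 J/K and ΔS_cold = +Q/T_C = 59400/198 = 300 J/K.
ΔS_total = -60.49 + 300 = 240 J/K, positive as the second law requires.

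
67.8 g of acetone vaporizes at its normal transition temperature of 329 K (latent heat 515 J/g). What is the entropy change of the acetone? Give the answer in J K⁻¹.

ΔS = 106 J/K

Heat absorbed by the substance: Q = mL = 67.8 × 515 = 34917 J.
At constant T, ΔS = Q_rev/T = 34917 / 329 = 106 J/K.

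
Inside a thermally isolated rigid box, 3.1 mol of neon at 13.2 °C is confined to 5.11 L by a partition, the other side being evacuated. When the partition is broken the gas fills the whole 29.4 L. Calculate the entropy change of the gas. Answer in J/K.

ΔS_gas = 45.1 J/K

For an ideal gas in free expansion Q = 0 and W = 0, so T is unchanged.
Entropy is a state function; using a reversible isothermal path, ΔS_gas = nR ln(V₂/V₁) = 3.1 × 8.314 × ln(29.4/5.11) = 45.1 J/K.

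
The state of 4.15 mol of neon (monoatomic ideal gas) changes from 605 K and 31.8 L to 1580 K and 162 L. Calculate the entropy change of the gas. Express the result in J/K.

ΔS = 106 J/K

Entropy is a state function: ΔS = nC_V ln(T₂/T₁) + nR ln(V₂/V₁), with C_V = 3R/2 = 12.47 J mol⁻¹ K⁻¹ for a monoatomic ideal gas.
ΔS = 4.15 × [12.47 × ln(1580/605) + 8.314 × ln(162/31.8)] = 106 J/K.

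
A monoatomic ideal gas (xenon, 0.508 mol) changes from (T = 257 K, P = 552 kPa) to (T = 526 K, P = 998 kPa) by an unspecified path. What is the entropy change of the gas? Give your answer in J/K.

ΔS = 5.06 J/K

ΔS = nC_p ln(T₂/T₁) − nR ln(P₂/P₁), with C_p = 5R/2 = 20.79 J mol⁻¹ K⁻¹ for a monoatomic ideal gas.
ΔS = 0.508 × [20.79 × ln(526/257) − 8.314 × ln(998/552)] = 5.06 J/K.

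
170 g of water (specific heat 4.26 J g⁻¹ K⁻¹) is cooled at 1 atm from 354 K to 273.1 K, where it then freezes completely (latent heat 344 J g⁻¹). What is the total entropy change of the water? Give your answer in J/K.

Cooling step: ΔS₁ = m c ln(T_tr/T_i) = 170 × 4.26 × ln(273.1/354) = -187.9 J/K.
Phase change: ΔS₂ = −mL/T_tr = −170 × 344 / 273.1 = -214.1 J/K.
ΔS_total = (-187.9) + (-214.1) = -402 J/K.

ΔS = -402 J/K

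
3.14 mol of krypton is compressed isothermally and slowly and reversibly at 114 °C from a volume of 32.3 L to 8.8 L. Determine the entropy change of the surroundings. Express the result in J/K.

For an isothermal ideal gas ΔS_gas = nR ln(V₂/V₁) = 3.14 × 8.314 × ln(8.8/32.3) = -33.9 J/K.
The process is reversible, so ΔS_surr = −ΔS_gas = 33.9 J/K and ΔS_universe = 0.

ΔS_surr = 33.9 J/K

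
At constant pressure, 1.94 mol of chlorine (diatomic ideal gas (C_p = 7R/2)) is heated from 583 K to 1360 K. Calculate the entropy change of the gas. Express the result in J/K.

ΔS = 47.8 J/K

At constant pressure, ΔS = nC_p ln(T₂/T₁) with C_p = 7R/2 = 29.1 J mol⁻¹ K⁻¹.
ΔS = 1.94 × 29.1 × ln(1360/583) = 47.8 J/K.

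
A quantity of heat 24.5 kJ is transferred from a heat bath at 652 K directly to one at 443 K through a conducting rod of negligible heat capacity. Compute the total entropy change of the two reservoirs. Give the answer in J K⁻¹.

ΔS_total = 17.7 J/K

ΔS_hot = −Q/T_H = −24500/652 = -37.58 J/K and ΔS_cold = +Q/T_C = 24500/443 = 55.3 J/K.
ΔS_total = -37.58 + 55.3 = 17.7 J/K, positive as the second law requires.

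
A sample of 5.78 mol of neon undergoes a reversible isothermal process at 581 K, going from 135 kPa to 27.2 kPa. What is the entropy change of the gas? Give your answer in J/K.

ΔS_gas = 77 J/K

For an isothermal ideal gas ΔS_gas = nR ln(P₁/P₂) = 5.78 × 8.314 × ln(135/27.2) = 77 J/K.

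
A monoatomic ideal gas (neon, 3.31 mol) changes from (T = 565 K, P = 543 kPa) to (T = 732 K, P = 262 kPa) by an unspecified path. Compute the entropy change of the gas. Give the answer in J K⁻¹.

ΔS = 37.9 J/K

ΔS = nC_p ln(T₂/T₁) − nR ln(P₂/P₁), with C_p = 5R/2 = 20.79 J mol⁻¹ K⁻¹ for a monoatomic ideal gas.
ΔS = 3.31 × [20.79 × ln(732/565) − 8.314 × ln(262/543)] = 37.9 J/K.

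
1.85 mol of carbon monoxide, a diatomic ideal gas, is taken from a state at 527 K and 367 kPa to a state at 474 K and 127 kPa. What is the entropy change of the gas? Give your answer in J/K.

ΔS = nC_p ln(T₂/T₁) − nR ln(P₂/P₁), with C_p = 7R/2 = 29.1 J mol⁻¹ K⁻¹ for a diatomic ideal gas.
ΔS = 1.85 × [29.1 × ln(474/527) − 8.314 × ln(127/367)] = 10.6 J/K.

ΔS = 10.6 J/K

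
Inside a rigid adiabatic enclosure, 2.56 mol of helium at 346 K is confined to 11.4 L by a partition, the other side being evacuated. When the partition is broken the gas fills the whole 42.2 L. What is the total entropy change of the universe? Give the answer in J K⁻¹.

ΔS_universe = 27.9 J/K

For an ideal gas in free expansion Q = 0 and W = 0, so T is unchanged.
Entropy is a state function; using a reversible isothermal path, ΔS_gas = nR ln(V₂/V₁) = 2.56 × 8.314 × ln(42.2/11.4) = 27.9 J/K.
The insulated surroundings exchange no heat, so ΔS_surr = 0 and ΔS_universe = ΔS_gas.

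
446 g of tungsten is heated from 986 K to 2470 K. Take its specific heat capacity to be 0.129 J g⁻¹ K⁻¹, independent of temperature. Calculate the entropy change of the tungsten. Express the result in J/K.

ΔS = ∫dQ_rev/T = m c ln(T₂/T₁) = 446 × 0.129 × ln(2470/986) = 52.8 J/K.

ΔS = 52.8 J/K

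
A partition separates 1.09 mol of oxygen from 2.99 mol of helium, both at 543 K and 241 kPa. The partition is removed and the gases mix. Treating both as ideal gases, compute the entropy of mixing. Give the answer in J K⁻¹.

Mole fractions: x_A = 1.09/4.08 = 0.267, x_B = 0.733.
ΔS_mix = −R(n_A ln x_A + n_B ln x_B) = −8.314 × (1.09 ln 0.267 + 2.99 ln 0.733) = 19.7 J/K.

ΔS_mix = 19.7 J/K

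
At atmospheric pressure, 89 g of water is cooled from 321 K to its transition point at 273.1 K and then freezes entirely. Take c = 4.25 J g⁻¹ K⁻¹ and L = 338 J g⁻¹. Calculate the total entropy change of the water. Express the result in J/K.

Cooling step: ΔS₁ = m c ln(T_tr/T_i) = 89 × 4.25 × ln(273.1/321) = -61.13 J/K.
Phase change: ΔS₂ = −mL/T_tr = −89 × 338 / 273.1 = -110.2 J/K.
ΔS_total = (-61.13) + (-110.2) = -171 J/K.

ΔS = -171 J/K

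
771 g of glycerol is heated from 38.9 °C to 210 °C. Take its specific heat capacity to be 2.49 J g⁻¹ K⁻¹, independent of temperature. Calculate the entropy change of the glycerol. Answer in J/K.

In kelvin: T₁ = 312.05 K, T₂ = 483.15 K. ΔS = ∫dQ_rev/T = m c ln(T₂/T₁) = 771 × 2.49 × ln(483.15/312.05) = 839 J/K.

ΔS = 839 J/K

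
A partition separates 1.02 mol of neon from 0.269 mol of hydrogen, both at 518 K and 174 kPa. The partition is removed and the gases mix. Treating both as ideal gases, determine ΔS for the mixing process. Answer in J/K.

ΔS_mix = 5.49 J/K

Mole fractions: x_A = 1.02/1.29 = 0.791, x_B = 0.209.
ΔS_mix = −R(n_A ln x_A + n_B ln x_B) = −8.314 × (1.02 ln 0.791 + 0.269 ln 0.209) = 5.49 J/K.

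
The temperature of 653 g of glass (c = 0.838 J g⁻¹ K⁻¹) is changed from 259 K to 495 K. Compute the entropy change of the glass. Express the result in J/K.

ΔS = 354 J/K

ΔS = ∫dQ_rev/T = m c ln(T₂/T₁) = 653 × 0.838 × ln(495/259) = 354 J/K.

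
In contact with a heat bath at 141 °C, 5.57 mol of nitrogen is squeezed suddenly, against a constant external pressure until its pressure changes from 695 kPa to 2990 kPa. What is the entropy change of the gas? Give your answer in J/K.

Entropy is a state function, so ΔS_gas depends only on the end states.
For an isothermal ideal gas ΔS_gas = nR ln(P₁/P₂) = 5.57 × 8.314 × ln(695/2990) = -67.6 J/K.

ΔS_gas = -67.6 J/K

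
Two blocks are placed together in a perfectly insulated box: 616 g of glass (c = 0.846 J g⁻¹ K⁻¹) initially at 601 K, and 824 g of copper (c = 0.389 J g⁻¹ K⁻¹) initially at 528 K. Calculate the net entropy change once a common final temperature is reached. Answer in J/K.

Energy balance: T_f = (m₁c₁T₁ + m₂c₂T₂)/(m₁c₁ + m₂c₂) = 573.2 K.
ΔS₁ = m₁c₁ ln(T_f/T₁) = 521.136 × ln(573.2/601) = -24.68 J/K.
ΔS₂ = m₂c₂ ln(T_f/T₂) = 320.536 × ln(573.2/528) = 26.33 J/K.
ΔS_total = -24.68 + 26.33 = 1.65 J/K.

ΔS_total = 1.65 J/K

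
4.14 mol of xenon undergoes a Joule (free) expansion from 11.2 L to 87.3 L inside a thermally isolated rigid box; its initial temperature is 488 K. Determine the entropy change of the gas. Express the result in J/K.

No heat is exchanged and no work is done, so the ideal-gas temperature stays constant.
Entropy is a state function; using a reversible isothermal path, ΔS_gas = nR ln(V₂/V₁) = 4.14 × 8.314 × ln(87.3/11.2) = 70.7 J/K.

ΔS_gas = 70.7 J/K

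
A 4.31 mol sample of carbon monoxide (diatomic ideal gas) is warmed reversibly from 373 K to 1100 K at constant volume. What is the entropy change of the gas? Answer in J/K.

At constant volume, ΔS = nC_V ln(T₂/T₁) with C_V = 5R/2 = 20.79 J mol⁻¹ K⁻¹.
ΔS = 4.31 × 20.79 × ln(1100/373) = 96.9 J/K.

ΔS = 96.9 J/K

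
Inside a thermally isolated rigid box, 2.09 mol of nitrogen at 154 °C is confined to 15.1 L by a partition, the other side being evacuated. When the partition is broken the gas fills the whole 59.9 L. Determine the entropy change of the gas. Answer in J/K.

For an ideal gas in free expansion Q = 0 and W = 0, so T is unchanged.
Entropy is a state function; using a reversible isothermal path, ΔS_gas = nR ln(V₂/V₁) = 2.09 × 8.314 × ln(59.9/15.1) = 23.9 J/K.

ΔS_gas = 23.9 J/K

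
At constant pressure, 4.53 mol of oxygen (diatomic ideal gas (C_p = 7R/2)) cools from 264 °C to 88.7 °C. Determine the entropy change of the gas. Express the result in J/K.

ΔS = -52.1 J/K

In kelvin: T₁ = 537.15 K, T₂ = 361.85 K. At constant pressure, ΔS = nC_p ln(T₂/T₁) with C_p = 7R/2 = 29.1 J mol⁻¹ K⁻¹.
ΔS = 4.53 × 29.1 × ln(361.85/537.15) = -52.1 J/K.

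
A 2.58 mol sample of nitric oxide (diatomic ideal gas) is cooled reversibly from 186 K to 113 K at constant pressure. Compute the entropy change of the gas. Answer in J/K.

At constant pressure, ΔS = nC_p ln(T₂/T₁) with C_p = 7R/2 = 29.1 J mol⁻¹ K⁻¹.
ΔS = 2.58 × 29.1 × ln(113/186) = -37.4 J/K.

ΔS = -37.4 J/K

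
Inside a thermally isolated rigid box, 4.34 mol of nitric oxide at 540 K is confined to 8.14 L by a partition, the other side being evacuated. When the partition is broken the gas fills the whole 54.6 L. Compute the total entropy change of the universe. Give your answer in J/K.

No heat is exchanged and no work is done, so the ideal-gas temperature stays constant.
Entropy is a state function; using a reversible isothermal path, ΔS_gas = nR ln(V₂/V₁) = 4.34 × 8.314 × ln(54.6/8.14) = 68.7 J/K.
The insulated surroundings exchange no heat, so ΔS_surr = 0 and ΔS_universe = ΔS_gas.

ΔS_universe = 68.7 J/K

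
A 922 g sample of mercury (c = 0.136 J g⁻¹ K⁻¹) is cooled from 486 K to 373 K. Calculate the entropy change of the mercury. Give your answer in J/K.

ΔS = -33.2 J/K

ΔS = ∫dQ_rev/T = m c ln(T₂/T₁) = 922 × 0.136 × ln(373/486) = -33.2 J/K.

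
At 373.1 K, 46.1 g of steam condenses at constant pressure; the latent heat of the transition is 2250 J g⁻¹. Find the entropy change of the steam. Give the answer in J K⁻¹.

ΔS = -278 J/K

Heat released by the substance: Q = −mL = −46.1 × 2250 = −103725 J.
At constant T, ΔS = Q_rev/T = −103725 / 373.1 = -278 J/K.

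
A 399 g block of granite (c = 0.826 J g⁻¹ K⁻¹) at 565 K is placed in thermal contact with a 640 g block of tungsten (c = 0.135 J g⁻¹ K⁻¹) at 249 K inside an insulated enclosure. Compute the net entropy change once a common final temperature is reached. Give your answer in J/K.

ΔS_total = 19.4 J/K

Energy balance: T_f = (m₁c₁T₁ + m₂c₂T₂)/(m₁c₁ + m₂c₂) = 499.37 K.
ΔS₁ = m₁c₁ ln(T_f/T₁) = 329.574 × ln(499.37/565) = -40.7 J/K.
ΔS₂ = m₂c₂ ln(T_f/T₂) = 86.4 × ln(499.37/249) = 60.12 J/K.
ΔS_total = -40.7 + 60.12 = 19.4 J/K.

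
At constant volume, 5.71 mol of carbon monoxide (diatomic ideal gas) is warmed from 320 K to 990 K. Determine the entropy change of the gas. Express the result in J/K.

ΔS = 134 J/K

At constant volume, ΔS = nC_V ln(T₂/T₁) with C_V = 5R/2 = 20.79 J mol⁻¹ K⁻¹.
ΔS = 5.71 × 20.79 × ln(990/320) = 134 J/K.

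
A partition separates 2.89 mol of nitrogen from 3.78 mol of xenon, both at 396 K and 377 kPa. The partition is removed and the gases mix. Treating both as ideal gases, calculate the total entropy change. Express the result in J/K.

ΔS_mix = 37.9 J/K

Mole fractions: x_A = 2.89/6.67 = 0.433, x_B = 0.567.
ΔS_mix = −R(n_A ln x_A + n_B ln x_B) = −8.314 × (2.89 ln 0.433 + 3.78 ln 0.567) = 37.9 J/K.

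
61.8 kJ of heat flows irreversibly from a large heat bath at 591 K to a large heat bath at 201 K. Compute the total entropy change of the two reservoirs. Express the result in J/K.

ΔS_hot = −Q/T_H = −61800/591 = -104.6 J/K and ΔS_cold = +Q/T_C = 61800/201 = 307.5 J/K.
ΔS_total = -104.6 + 307.5 = 203 J/K, positive as the second law requires.

ΔS_total = 203 J/K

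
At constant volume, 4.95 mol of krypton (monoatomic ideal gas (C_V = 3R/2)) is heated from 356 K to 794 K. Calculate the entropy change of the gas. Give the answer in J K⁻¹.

At constant volume, ΔS = nC_V ln(T₂/T₁) with C_V = 3R/2 = 12.47 J mol⁻¹ K⁻¹.
ΔS = 4.95 × 12.47 × ln(794/356) = 49.5 J/K.

ΔS = 49.5 J/K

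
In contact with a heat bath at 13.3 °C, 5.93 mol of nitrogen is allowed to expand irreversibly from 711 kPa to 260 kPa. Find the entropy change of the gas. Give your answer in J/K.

Entropy is a state function, so ΔS_gas depends only on the end states.
For an isothermal ideal gas ΔS_gas = nR ln(P₁/P₂) = 5.93 × 8.314 × ln(711/260) = 49.6 J/K.

ΔS_gas = 49.6 J/K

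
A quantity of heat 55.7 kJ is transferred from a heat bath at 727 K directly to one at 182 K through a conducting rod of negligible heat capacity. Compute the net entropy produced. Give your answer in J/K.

ΔS_hot = −Q/T_H = −55700/727 = -76.62 J/K and ΔS_cold = +Q/T_C = 55700/182 = 306 J/K.
ΔS_total = -76.62 + 306 = 229 J/K, positive as the second law requires.

ΔS_total = 229 J/K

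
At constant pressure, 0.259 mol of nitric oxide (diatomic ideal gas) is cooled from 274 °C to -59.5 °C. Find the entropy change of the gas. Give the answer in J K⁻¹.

In kelvin: T₁ = 547.15 K, T₂ = 213.65 K. At constant pressure, ΔS = nC_p ln(T₂/T₁) with C_p = 7R/2 = 29.1 J mol⁻¹ K⁻¹.
ΔS = 0.259 × 29.1 × ln(213.65/547.15) = -7.09 J/K.

ΔS = -7.09 J/K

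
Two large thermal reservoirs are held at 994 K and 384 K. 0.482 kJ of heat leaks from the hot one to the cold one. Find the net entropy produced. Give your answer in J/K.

ΔS_total = 0.77 J/K

ΔS_hot = −Q/T_H = −482/994 = -0.4849 J/K and ΔS_cold = +Q/T_C = 482/384 = 1.255 J/K.
ΔS_total = -0.4849 + 1.255 = 0.77 J/K, positive as the second law requires.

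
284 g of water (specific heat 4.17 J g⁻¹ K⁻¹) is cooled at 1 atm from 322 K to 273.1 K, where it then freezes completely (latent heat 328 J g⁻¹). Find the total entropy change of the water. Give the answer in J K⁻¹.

Cooling step: ΔS₁ = m c ln(T_tr/T_i) = 284 × 4.17 × ln(273.1/322) = -195.1 J/K.
Phase change: ΔS₂ = −mL/T_tr = −284 × 328 / 273.1 = -341.1 J/K.
ΔS_total = (-195.1) + (-341.1) = -536 J/K.

ΔS = -536 J/K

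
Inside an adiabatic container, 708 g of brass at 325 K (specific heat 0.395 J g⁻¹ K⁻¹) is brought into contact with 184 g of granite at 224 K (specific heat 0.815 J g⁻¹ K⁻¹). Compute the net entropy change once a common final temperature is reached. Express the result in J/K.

ΔS_total = 6.48 J/K

Energy balance: T_f = (m₁c₁T₁ + m₂c₂T₂)/(m₁c₁ + m₂c₂) = 289.75 K.
ΔS₁ = m₁c₁ ln(T_f/T₁) = 279.66 × ln(289.75/325) = -32.11 J/K.
ΔS₂ = m₂c₂ ln(T_f/T₂) = 149.96 × ln(289.75/224) = 38.59 J/K.
ΔS_total = -32.11 + 38.59 = 6.48 J/K.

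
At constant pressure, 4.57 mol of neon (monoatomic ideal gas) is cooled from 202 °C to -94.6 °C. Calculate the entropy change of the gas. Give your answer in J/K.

ΔS = -93 J/K

In kelvin: T₁ = 475.15 K, T₂ = 178.55 K. At constant pressure, ΔS = nC_p ln(T₂/T₁) with C_p = 5R/2 = 20.79 J mol⁻¹ K⁻¹.
ΔS = 4.57 × 20.79 × ln(178.55/475.15) = -93 J/K.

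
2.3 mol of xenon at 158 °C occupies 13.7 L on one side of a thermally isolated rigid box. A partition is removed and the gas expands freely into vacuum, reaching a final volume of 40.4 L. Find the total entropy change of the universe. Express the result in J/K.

ΔS_universe = 20.7 J/K

For an ideal gas in free expansion Q = 0 and W = 0, so T is unchanged.
Entropy is a state function; using a reversible isothermal path, ΔS_gas = nR ln(V₂/V₁) = 2.3 × 8.314 × ln(40.4/13.7) = 20.7 J/K.
The insulated surroundings exchange no heat, so ΔS_surr = 0 and ΔS_universe = ΔS_gas.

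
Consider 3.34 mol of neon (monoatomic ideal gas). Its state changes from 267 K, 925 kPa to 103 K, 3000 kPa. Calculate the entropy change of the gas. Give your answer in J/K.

ΔS = nC_p ln(T₂/T₁) − nR ln(P₂/P₁), with C_p = 5R/2 = 20.79 J mol⁻¹ K⁻¹ for a monoatomic ideal gas.
ΔS = 3.34 × [20.79 × ln(103/267) − 8.314 × ln(3000/925)] = -98.8 J/K.

ΔS = -98.8 J/K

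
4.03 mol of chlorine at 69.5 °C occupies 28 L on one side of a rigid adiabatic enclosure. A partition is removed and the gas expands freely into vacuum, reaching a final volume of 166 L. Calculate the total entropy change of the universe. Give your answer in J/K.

No heat is exchanged and no work is done, so the ideal-gas temperature stays constant.
Entropy is a state function; using a reversible isothermal path, ΔS_gas = nR ln(V₂/V₁) = 4.03 × 8.314 × ln(166/28) = 59.6 J/K.
The insulated surroundings exchange no heat, so ΔS_surr = 0 and ΔS_universe = ΔS_gas.

ΔS_universe = 59.6 J/K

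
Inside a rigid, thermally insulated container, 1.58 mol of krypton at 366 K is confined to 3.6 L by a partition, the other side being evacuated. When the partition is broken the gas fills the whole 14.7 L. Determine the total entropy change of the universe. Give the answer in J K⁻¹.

No heat is exchanged and no work is done, so the ideal-gas temperature stays constant.
Entropy is a state function; using a reversible isothermal path, ΔS_gas = nR ln(V₂/V₁) = 1.58 × 8.314 × ln(14.7/3.6) = 18.5 J/K.
The insulated surroundings exchange no heat, so ΔS_surr = 0 and ΔS_universe = ΔS_gas.

ΔS_universe = 18.5 J/K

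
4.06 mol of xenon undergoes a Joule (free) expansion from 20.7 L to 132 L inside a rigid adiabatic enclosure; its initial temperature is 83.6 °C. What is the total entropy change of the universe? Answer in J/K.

ΔS_universe = 62.5 J/K

No heat is exchanged and no work is done, so the ideal-gas temperature stays constant.
Entropy is a state function; using a reversible isothermal path, ΔS_gas = nR ln(V₂/V₁) = 4.06 × 8.314 × ln(132/20.7) = 62.5 J/K.
The insulated surroundings exchange no heat, so ΔS_surr = 0 and ΔS_universe = ΔS_gas.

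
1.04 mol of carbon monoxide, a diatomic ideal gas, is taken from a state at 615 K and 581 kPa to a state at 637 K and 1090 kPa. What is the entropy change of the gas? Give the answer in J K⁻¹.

ΔS = -4.38 J/K

ΔS = nC_p ln(T₂/T₁) − nR ln(P₂/P₁), with C_p = 7R/2 = 29.1 J mol⁻¹ K⁻¹ for a diatomic ideal gas.
ΔS = 1.04 × [29.1 × ln(637/615) − 8.314 × ln(1090/581)] = -4.38 J/K.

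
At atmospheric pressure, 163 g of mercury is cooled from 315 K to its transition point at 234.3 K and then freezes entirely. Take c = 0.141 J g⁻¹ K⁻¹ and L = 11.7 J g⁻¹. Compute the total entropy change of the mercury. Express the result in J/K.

ΔS = -14.9 J/K

Cooling step: ΔS₁ = m c ln(T_tr/T_i) = 163 × 0.141 × ln(234.3/315) = -6.802 J/K.
Phase change: ΔS₂ = −mL/T_tr = −163 × 11.7 / 234.3 = -8.14 J/K.
ΔS_total = (-6.802) + (-8.14) = -14.9 J/K.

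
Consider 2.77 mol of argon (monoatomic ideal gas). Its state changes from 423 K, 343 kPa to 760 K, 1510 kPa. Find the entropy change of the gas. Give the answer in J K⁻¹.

ΔS = nC_p ln(T₂/T₁) − nR ln(P₂/P₁), with C_p = 5R/2 = 20.79 J mol⁻¹ K⁻¹ for a monoatomic ideal gas.
ΔS = 2.77 × [20.79 × ln(760/423) − 8.314 × ln(1510/343)] = -0.398 J/K.

ΔS = -0.398 J/K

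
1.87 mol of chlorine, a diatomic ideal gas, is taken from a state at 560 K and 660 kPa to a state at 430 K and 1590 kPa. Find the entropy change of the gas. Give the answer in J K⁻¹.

ΔS = -28 J/K

ΔS = nC_p ln(T₂/T₁) − nR ln(P₂/P₁), with C_p = 7R/2 = 29.1 J mol⁻¹ K⁻¹ for a diatomic ideal gas.
ΔS = 1.87 × [29.1 × ln(430/560) − 8.314 × ln(1590/660)] = -28 J/K.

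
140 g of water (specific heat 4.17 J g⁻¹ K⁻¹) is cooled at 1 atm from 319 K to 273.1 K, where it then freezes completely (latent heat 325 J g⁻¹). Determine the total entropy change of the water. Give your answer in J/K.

Cooling step: ΔS₁ = m c ln(T_tr/T_i) = 140 × 4.17 × ln(273.1/319) = -90.7 J/K.
Phase change: ΔS₂ = −mL/T_tr = −140 × 325 / 273.1 = -166.6 J/K.
ΔS_total = (-90.7) + (-166.6) = -257 J/K.

ΔS = -257 J/K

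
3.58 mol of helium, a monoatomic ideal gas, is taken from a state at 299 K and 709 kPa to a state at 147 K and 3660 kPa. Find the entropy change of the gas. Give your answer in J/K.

ΔS = nC_p ln(T₂/T₁) − nR ln(P₂/P₁), with C_p = 5R/2 = 20.79 J mol⁻¹ K⁻¹ for a monoatomic ideal gas.
ΔS = 3.58 × [20.79 × ln(147/299) − 8.314 × ln(3660/709)] = -102 J/K.

ΔS = -102 J/K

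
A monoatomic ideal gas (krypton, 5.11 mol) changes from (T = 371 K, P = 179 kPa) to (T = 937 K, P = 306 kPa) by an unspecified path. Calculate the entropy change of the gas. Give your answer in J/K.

ΔS = 75.6 J/K

ΔS = nC_p ln(T₂/T₁) − nR ln(P₂/P₁), with C_p = 5R/2 = 20.79 J mol⁻¹ K⁻¹ for a monoatomic ideal gas.
ΔS = 5.11 × [20.79 × ln(937/371) − 8.314 × ln(306/179)] = 75.6 J/K.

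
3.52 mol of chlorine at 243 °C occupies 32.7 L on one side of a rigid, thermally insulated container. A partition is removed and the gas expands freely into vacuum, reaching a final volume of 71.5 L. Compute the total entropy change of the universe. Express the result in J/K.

ΔS_universe = 22.9 J/K

No heat is exchanged and no work is done, so the ideal-gas temperature stays constant.
Entropy is a state function; using a reversible isothermal path, ΔS_gas = nR ln(V₂/V₁) = 3.52 × 8.314 × ln(71.5/32.7) = 22.9 J/K.
The insulated surroundings exchange no heat, so ΔS_surr = 0 and ΔS_universe = ΔS_gas.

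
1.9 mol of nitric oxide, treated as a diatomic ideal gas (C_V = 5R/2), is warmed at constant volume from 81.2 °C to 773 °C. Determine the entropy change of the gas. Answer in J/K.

ΔS = 42.8 J/K

In kelvin: T₁ = 354.35 K, T₂ = 1046.15 K. At constant volume, ΔS = nC_V ln(T₂/T₁) with C_V = 5R/2 = 20.79 J mol⁻¹ K⁻¹.
ΔS = 1.9 × 20.79 × ln(1046.15/354.35) = 42.8 J/K.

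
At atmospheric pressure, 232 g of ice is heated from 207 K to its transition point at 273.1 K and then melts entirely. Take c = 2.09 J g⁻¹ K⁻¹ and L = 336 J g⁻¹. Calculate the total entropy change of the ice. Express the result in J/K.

ΔS = 420 J/K

Warming step: ΔS₁ = m c ln(T_tr/T_i) = 232 × 2.09 × ln(273.1/207) = 134.4 J/K.
Phase change: ΔS₂ = +mL/T_tr = 232 × 336 / 273.1 = 285.4 J/K.
ΔS_total = (134.4) + (285.4) = 420 J/K.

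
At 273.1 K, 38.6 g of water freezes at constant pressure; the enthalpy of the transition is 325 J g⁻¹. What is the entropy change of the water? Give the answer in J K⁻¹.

Heat released by the substance: Q = −mL = −38.6 × 325 = −12545 J.
At constant T, ΔS = Q_rev/T = −12545 / 273.1 = -45.9 J/K.

ΔS = -45.9 J/K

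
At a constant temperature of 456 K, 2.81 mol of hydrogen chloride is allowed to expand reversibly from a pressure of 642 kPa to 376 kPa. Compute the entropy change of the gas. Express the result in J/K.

ΔS_gas = 12.5 J/K

For an isothermal ideal gas ΔS_gas = nR ln(P₁/P₂) = 2.81 × 8.314 × ln(642/376) = 12.5 J/K.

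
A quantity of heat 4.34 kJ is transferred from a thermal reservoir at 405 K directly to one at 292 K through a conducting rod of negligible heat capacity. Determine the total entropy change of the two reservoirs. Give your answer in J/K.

ΔS_total = 4.15 J/K

ΔS_hot = −Q/T_H = −4340/405 = -10.716 J/K and ΔS_cold = +Q/T_C = 4340/292 = 14.863 J/K.
ΔS_total = -10.716 + 14.863 = 4.15 J/K, positive as the second law requires.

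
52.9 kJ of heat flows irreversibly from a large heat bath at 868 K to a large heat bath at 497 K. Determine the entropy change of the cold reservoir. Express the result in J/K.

ΔS_cold = 106 J/K

The cold reservoir gains heat Q, so ΔS_cold = +Q/T_C = 52900/497 = 106 J/K.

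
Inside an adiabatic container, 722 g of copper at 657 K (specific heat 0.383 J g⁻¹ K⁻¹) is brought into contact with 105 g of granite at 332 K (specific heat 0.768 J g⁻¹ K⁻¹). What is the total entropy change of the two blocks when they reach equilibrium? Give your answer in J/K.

Energy balance: T_f = (m₁c₁T₁ + m₂c₂T₂)/(m₁c₁ + m₂c₂) = 583.62 K.
ΔS₁ = m₁c₁ ln(T_f/T₁) = 276.526 × ln(583.62/657) = -32.75 J/K.
ΔS₂ = m₂c₂ ln(T_f/T₂) = 80.64 × ln(583.62/332) = 45.49 J/K.
ΔS_total = -32.75 + 45.49 = 12.7 J/K.

ΔS_total = 12.7 J/K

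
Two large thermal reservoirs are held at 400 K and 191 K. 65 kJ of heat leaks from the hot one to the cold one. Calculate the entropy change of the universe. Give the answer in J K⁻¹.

ΔS_total = 178 J/K

ΔS_hot = −Q/T_H = −65000/400 = -162.5 J/K and ΔS_cold = +Q/T_C = 65000/191 = 340.3 J/K.
ΔS_total = -162.5 + 340.3 = 178 J/K, positive as the second law requires.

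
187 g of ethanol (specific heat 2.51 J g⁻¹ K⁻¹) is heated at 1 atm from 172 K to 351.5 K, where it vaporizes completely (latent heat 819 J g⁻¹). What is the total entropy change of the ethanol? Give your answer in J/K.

Warming step: ΔS₁ = m c ln(T_tr/T_i) = 187 × 2.51 × ln(351.5/172) = 335.5 J/K.
Phase change: ΔS₂ = +mL/T_tr = 187 × 819 / 351.5 = 435.7 J/K.
ΔS_total = (335.5) + (435.7) = 771 J/K.

ΔS = 771 J/K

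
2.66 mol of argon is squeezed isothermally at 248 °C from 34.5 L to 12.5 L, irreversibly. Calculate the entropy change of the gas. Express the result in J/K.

ΔS_gas = -22.5 J/K

Entropy is a state function, so ΔS_gas depends only on the end states.
For an isothermal ideal gas ΔS_gas = nR ln(V₂/V₁) = 2.66 × 8.314 × ln(12.5/34.5) = -22.5 J/K.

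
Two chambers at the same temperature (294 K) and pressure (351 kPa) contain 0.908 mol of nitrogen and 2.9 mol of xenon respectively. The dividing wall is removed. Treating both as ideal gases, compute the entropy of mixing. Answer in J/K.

Mole fractions: x_A = 0.908/3.81 = 0.238, x_B = 0.762.
ΔS_mix = −R(n_A ln x_A + n_B ln x_B) = −8.314 × (0.908 ln 0.238 + 2.9 ln 0.762) = 17.4 J/K.

ΔS_mix = 17.4 J/K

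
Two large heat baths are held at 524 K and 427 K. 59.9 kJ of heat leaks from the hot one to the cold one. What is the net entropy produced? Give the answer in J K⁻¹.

ΔS_total = 26 J/K

ΔS_hot = −Q/T_H = −59900/524 = -114.3 J/K and ΔS_cold = +Q/T_C = 59900/427 = 140.3 J/K.
ΔS_total = -114.3 + 140.3 = 26 J/K, positive as the second law requires.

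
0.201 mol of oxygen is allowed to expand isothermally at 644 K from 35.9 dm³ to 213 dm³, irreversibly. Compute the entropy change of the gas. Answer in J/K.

Entropy is a state function, so ΔS_gas depends only on the end states.
For an isothermal ideal gas ΔS_gas = nR ln(V₂/V₁) = 0.201 × 8.314 × ln(213/35.9) = 2.98 J/K.

ΔS_gas = 2.98 J/K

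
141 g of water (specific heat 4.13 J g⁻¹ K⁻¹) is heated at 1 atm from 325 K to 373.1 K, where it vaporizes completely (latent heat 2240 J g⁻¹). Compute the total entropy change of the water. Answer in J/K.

ΔS = 927 J/K

Warming step: ΔS₁ = m c ln(T_tr/T_i) = 141 × 4.13 × ln(373.1/325) = 80.37 J/K.
Phase change: ΔS₂ = +mL/T_tr = 141 × 2240 / 373.1 = 846.5 J/K.
ΔS_total = (80.37) + (846.5) = 927 J/K.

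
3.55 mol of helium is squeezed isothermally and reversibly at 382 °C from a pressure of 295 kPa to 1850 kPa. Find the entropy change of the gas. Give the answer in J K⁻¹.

For an isothermal ideal gas ΔS_gas = nR ln(P₁/P₂) = 3.55 × 8.314 × ln(295/1850) = -54.2 J/K.

ΔS_gas = -54.2 J/K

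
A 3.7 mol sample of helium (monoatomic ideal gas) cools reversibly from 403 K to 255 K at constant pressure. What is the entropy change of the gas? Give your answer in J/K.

At constant pressure, ΔS = nC_p ln(T₂/T₁) with C_p = 5R/2 = 20.79 J mol⁻¹ K⁻¹.
ΔS = 3.7 × 20.79 × ln(255/403) = -35.2 J/K.

ΔS = -35.2 J/K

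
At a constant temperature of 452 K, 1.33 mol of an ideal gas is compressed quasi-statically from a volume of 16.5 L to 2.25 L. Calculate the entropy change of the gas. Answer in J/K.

ΔS_gas = -22 J/K

For an isothermal ideal gas ΔS_gas = nR ln(V₂/V₁) = 1.33 × 8.314 × ln(2.25/16.5) = -22 J/K.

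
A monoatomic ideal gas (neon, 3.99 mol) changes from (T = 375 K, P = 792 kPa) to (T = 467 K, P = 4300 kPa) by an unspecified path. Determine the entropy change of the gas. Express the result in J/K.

ΔS = nC_p ln(T₂/T₁) − nR ln(P₂/P₁), with C_p = 5R/2 = 20.79 J mol⁻¹ K⁻¹ for a monoatomic ideal gas.
ΔS = 3.99 × [20.79 × ln(467/375) − 8.314 × ln(4300/792)] = -37.9 J/K.

ΔS = -37.9 J/K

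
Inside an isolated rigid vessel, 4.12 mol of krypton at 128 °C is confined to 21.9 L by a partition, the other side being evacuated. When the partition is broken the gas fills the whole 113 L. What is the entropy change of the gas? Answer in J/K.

ΔS_gas = 56.2 J/K

For an ideal gas in free expansion Q = 0 and W = 0, so T is unchanged.
Entropy is a state function; using a reversible isothermal path, ΔS_gas = nR ln(V₂/V₁) = 4.12 × 8.314 × ln(113/21.9) = 56.2 J/K.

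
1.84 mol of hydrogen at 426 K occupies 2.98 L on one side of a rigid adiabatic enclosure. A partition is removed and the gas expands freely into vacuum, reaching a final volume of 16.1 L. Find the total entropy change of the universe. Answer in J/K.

ΔS_universe = 25.8 J/K

For an ideal gas in free expansion Q = 0 and W = 0, so T is unchanged.
Entropy is a state function; using a reversible isothermal path, ΔS_gas = nR ln(V₂/V₁) = 1.84 × 8.314 × ln(16.1/2.98) = 25.8 J/K.
The insulated surroundings exchange no heat, so ΔS_surr = 0 and ΔS_universe = ΔS_gas.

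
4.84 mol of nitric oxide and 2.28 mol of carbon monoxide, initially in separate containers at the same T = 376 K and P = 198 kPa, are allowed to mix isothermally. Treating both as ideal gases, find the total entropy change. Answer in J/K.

Mole fractions: x_A = 4.84/7.12 = 0.68, x_B = 0.32.
ΔS_mix = −R(n_A ln x_A + n_B ln x_B) = −8.314 × (4.84 ln 0.68 + 2.28 ln 0.32) = 37.1 J/K.

ΔS_mix = 37.1 J/K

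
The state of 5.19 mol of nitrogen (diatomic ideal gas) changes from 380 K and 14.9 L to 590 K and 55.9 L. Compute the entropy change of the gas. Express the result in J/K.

Entropy is a state function: ΔS = nC_V ln(T₂/T₁) + nR ln(V₂/V₁), with C_V = 5R/2 = 20.79 J mol⁻¹ K⁻¹ for a diatomic ideal gas.
ΔS = 5.19 × [20.79 × ln(590/380) + 8.314 × ln(55.9/14.9)] = 105 J/K.

ΔS = 105 J/K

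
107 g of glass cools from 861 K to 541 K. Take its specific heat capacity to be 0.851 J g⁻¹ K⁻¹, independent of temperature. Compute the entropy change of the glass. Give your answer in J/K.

ΔS = -42.3 J/K

ΔS = ∫dQ_rev/T = m c ln(T₂/T₁) = 107 × 0.851 × ln(541/861) = -42.3 J/K.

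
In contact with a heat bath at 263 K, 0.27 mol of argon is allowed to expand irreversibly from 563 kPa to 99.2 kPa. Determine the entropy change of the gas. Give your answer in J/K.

ΔS_gas = 3.9 J/K

Entropy is a state function, so ΔS_gas depends only on the end states.
For an isothermal ideal gas ΔS_gas = nR ln(P₁/P₂) = 0.27 × 8.314 × ln(563/99.2) = 3.9 J/K.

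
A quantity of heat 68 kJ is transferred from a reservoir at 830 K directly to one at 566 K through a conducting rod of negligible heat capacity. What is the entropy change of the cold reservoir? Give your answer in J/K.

ΔS_cold = 120 J/K

The cold reservoir gains heat Q, so ΔS_cold = +Q/T_C = 68000/566 = 120 J/K.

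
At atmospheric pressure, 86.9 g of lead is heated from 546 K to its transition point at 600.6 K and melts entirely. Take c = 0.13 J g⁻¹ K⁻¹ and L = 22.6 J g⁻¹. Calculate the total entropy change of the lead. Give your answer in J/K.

Warming step: ΔS₁ = m c ln(T_tr/T_i) = 86.9 × 0.13 × ln(600.6/546) = 1.077 J/K.
Phase change: ΔS₂ = +mL/T_tr = 86.9 × 22.6 / 600.6 = 3.27 J/K.
ΔS_total = (1.077) + (3.27) = 4.35 J/K.

ΔS = 4.35 J/K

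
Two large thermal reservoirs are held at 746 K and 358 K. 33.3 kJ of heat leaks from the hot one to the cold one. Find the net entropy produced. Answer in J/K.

ΔS_total = 48.4 J/K

ΔS_hot = −Q/T_H = −33300/746 = -44.64 J/K and ΔS_cold = +Q/T_C = 33300/358 = 93.02 J/K.
ΔS_total = -44.64 + 93.02 = 48.4 J/K, positive as the second law requires.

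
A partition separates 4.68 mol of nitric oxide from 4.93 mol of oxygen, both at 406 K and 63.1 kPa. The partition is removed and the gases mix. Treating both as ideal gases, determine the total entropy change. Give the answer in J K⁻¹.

Mole fractions: x_A = 4.68/9.61 = 0.487, x_B = 0.513.
ΔS_mix = −R(n_A ln x_A + n_B ln x_B) = −8.314 × (4.68 ln 0.487 + 4.93 ln 0.513) = 55.4 J/K.

ΔS_mix = 55.4 J/K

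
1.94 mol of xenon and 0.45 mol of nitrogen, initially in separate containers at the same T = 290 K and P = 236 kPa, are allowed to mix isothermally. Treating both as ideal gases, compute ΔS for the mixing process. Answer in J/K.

Mole fractions: x_A = 1.94/2.39 = 0.812, x_B = 0.188.
ΔS_mix = −R(n_A ln x_A + n_B ln x_B) = −8.314 × (1.94 ln 0.812 + 0.45 ln 0.188) = 9.61 J/K.

ΔS_mix = 9.61 J/K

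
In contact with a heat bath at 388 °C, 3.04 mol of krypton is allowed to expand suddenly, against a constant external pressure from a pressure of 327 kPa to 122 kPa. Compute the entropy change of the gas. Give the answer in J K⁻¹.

Entropy is a state function, so ΔS_gas depends only on the end states.
For an isothermal ideal gas ΔS_gas = nR ln(P₁/P₂) = 3.04 × 8.314 × ln(327/122) = 24.9 J/K.

ΔS_gas = 24.9 J/K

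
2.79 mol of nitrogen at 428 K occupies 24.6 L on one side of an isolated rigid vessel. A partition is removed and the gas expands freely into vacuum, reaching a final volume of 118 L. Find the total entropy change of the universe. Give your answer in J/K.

ΔS_universe = 36.4 J/K

For an ideal gas in free expansion Q = 0 and W = 0, so T is unchanged.
Entropy is a state function; using a reversible isothermal path, ΔS_gas = nR ln(V₂/V₁) = 2.79 × 8.314 × ln(118/24.6) = 36.4 J/K.
The insulated surroundings exchange no heat, so ΔS_surr = 0 and ΔS_universe = ΔS_gas.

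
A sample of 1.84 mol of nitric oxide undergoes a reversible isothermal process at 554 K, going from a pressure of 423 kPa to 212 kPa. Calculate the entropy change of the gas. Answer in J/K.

ΔS_gas = 10.6 J/K

For an isothermal ideal gas ΔS_gas = nR ln(P₁/P₂) = 1.84 × 8.314 × ln(423/212) = 10.6 J/K.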